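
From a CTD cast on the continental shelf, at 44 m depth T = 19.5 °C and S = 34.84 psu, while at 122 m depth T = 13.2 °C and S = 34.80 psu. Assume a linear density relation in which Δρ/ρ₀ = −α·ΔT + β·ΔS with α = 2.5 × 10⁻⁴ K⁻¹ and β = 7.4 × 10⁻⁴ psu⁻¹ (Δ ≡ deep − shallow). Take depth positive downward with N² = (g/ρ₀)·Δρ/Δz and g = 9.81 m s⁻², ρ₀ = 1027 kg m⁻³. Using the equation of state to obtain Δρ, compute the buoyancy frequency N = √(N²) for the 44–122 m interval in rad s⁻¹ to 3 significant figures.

0.0139 rad s⁻¹

ΔT = -6.3 K, ΔS = -0.04 psu (deep − shallow).
Δρ/ρ₀ = −αΔT + βΔS = 1.575 × 10⁻³ − 2.96 × 10⁻⁵ = 1.5454 × 10⁻³, so Δρ ≈ 1.587 kg m⁻³.
N² = (g/ρ₀)·Δρ/Δz = g·(Δρ/ρ₀)/Δz = 9.81 × 1.5454 × 10⁻³ / 78 = 1.9436 × 10⁻⁴ s⁻².
N = √(1.9436 × 10⁻⁴) = 0.013941 rad s⁻¹ ≈ 0.0139 rad s⁻¹.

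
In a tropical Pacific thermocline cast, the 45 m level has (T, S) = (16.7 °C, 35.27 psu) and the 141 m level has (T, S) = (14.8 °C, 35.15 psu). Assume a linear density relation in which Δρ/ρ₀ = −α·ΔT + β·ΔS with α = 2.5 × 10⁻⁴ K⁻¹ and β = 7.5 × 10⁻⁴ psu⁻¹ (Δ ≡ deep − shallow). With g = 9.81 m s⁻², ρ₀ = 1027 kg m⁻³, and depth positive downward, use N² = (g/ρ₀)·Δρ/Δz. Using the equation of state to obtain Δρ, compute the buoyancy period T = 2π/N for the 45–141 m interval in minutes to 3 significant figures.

16.7 min

ΔT = -1.9 K, ΔS = -0.12 psu (deep − shallow).
Δρ/ρ₀ = −αΔT + βΔS = 4.75 × 10⁻⁴ − 9.00 × 10⁻⁵ = 3.85 × 10⁻⁴, so Δρ ≈ 0.3954 kg m⁻³.
N² = (g/ρ₀)·Δρ/Δz = g·(Δρ/ρ₀)/Δz = 9.81 × 3.85 × 10⁻⁴ / 96 = 3.9342 × 10⁻⁵ s⁻².
N = √(3.9342 × 10⁻⁵) = 6.2723 × 10⁻³ rad s⁻¹ → T = 2π/N = 1.0017 × 10³ s = 16.695 min ≈ 16.7 min.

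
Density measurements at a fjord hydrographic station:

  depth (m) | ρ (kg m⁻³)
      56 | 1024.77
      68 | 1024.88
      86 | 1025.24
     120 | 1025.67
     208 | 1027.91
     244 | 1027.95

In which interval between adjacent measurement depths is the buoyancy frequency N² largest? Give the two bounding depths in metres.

120–208 m

Compute the density gradient over each adjacent pair:
  56–68 m: Δρ/Δz = 0.11/12 = 9.2 × 10⁻³ kg m⁻⁴
  68–86 m: Δρ/Δz = 0.36/18 = 0.020 kg m⁻⁴
  86–120 m: Δρ/Δz = 0.43/34 = 0.013 kg m⁻⁴
  120–208 m: Δρ/Δz = 2.24/88 = 0.025 kg m⁻⁴
  208–244 m: Δρ/Δz = 0.04/36 = 1.1 × 10⁻³ kg m⁻⁴
The largest gradient is in the 120–208 m interval — the pycnocline.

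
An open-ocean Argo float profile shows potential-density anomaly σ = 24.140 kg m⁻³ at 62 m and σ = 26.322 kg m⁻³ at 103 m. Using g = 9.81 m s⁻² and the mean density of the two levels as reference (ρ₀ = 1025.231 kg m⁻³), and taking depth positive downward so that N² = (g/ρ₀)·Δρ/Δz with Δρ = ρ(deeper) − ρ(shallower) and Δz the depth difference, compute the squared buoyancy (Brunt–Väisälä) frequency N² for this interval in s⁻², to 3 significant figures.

5.09 × 10⁻⁴ s⁻²

Δρ = 1026.322 − 1024.140 = 2.182 kg m⁻³ over Δz = 103 − 62 = 41 m.
N² = (9.81/1025.231) × (2.182/41) = 5.0923 × 10⁻⁴ s⁻² ≈ 5.09 × 10⁻⁴ s⁻².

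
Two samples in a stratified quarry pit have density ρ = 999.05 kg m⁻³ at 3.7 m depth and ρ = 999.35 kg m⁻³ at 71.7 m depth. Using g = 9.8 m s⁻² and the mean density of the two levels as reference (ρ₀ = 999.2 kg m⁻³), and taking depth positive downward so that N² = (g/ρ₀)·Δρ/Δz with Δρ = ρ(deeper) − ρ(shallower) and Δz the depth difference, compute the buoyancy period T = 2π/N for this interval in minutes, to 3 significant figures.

Δρ = 999.35 − 999.05 = 0.30 kg m⁻³ over Δz = 71.7 − 3.7 = 68 m.
N² = (9.8/999.2) × (0.30/68) = 4.3270 × 10⁻⁵ s⁻².
N = √(4.3270 × 10⁻⁵) = 6.5780 × 10⁻³ rad s⁻¹, so T = 2π/N = 955.18 s = 15.920 min ≈ 15.9 min.
A positive N² confirms static stability across the interval.

15.9 min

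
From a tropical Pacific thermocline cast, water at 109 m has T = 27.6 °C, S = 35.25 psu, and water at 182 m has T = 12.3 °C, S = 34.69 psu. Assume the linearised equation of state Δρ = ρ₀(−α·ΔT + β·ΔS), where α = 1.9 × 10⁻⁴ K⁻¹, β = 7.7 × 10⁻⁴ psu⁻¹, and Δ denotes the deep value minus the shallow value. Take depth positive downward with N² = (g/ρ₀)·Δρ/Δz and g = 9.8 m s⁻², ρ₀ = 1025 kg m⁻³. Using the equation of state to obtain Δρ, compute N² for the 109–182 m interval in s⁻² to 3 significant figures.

3.32 × 10⁻⁴ s⁻²

ΔT = -15.3 K, ΔS = -0.56 psu (deep − shallow).
Δρ/ρ₀ = −αΔT + βΔS = 2.907 × 10⁻³ − 4.312 × 10⁻⁴ = 2.4758 × 10⁻³, so Δρ ≈ 2.538 kg m⁻³.
N² = (g/ρ₀)·Δρ/Δz = g·(Δρ/ρ₀)/Δz = 9.8 × 2.4758 × 10⁻³ / 73 = 3.3237 × 10⁻⁴ s⁻² ≈ 3.32 × 10⁻⁴ s⁻².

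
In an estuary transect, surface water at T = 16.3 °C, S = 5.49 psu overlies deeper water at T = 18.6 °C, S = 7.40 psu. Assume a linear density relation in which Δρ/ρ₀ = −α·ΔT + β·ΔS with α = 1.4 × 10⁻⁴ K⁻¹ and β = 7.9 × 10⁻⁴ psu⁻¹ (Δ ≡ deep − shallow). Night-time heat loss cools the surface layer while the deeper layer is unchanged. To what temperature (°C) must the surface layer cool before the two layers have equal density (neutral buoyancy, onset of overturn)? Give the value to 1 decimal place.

Neutral buoyancy requires Δρ = 0, i.e. −α(T_deep − T_surf′) + β(S_deep − S_surf) = 0.
T_surf′ = T_deep − (β/α)·ΔS = 18.6 − (7.9 × 10⁻⁴/1.4 × 10⁻⁴)·(+1.91) = 7.822 °C.
Cooling required: 16.3 − (7.822) = 8.478 °C.

7.8 °C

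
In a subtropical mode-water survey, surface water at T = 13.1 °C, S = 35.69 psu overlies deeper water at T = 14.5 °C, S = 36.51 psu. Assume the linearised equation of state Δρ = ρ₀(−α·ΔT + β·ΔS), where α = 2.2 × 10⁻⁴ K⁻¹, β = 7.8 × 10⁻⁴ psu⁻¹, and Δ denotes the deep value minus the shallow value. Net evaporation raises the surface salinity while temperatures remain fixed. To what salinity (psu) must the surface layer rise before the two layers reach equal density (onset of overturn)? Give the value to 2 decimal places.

36.12 psu

Neutral buoyancy requires −α(T_deep − T_surf) + β(S_deep − S_surf′) = 0.
S_surf′ = S_deep − (α/β)·ΔT = 36.51 − (2.2 × 10⁻⁴/7.8 × 10⁻⁴)·(+1.4) = 36.1151 psu.
Increase required: 36.1151 − 35.69 = 0.4251 psu.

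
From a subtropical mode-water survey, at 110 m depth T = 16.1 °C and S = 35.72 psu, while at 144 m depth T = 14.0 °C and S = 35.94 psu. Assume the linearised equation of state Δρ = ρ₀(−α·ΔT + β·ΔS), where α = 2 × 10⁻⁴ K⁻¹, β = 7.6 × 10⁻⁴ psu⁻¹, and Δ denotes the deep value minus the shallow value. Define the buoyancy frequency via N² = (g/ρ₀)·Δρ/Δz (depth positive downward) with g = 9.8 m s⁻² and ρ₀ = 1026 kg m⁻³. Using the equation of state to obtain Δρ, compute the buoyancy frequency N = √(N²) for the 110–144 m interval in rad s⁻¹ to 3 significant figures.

0.0130 rad s⁻¹

ΔT = -2.1 K, ΔS = +0.22 psu (deep − shallow).
Δρ/ρ₀ = −αΔT + βΔS = 4.20 × 10⁻⁴ + 1.672 × 10⁻⁴ = 5.872 × 10⁻⁴, so Δρ ≈ 0.6025 kg m⁻³.
N² = (g/ρ₀)·Δρ/Δz = g·(Δρ/ρ₀)/Δz = 9.8 × 5.872 × 10⁻⁴ / 34 = 1.6925 × 10⁻⁴ s⁻².
N = √(1.6925 × 10⁻⁴) = 0.013010 rad s⁻¹ ≈ 0.0130 rad s⁻¹.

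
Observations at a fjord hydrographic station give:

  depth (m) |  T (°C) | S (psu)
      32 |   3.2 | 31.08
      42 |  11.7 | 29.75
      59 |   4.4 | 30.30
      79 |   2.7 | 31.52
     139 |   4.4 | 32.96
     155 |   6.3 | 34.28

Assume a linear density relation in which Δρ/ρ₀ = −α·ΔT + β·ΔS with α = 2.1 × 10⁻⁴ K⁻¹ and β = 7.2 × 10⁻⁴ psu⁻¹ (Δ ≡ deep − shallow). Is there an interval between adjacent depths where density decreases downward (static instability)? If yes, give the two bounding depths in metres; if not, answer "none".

32–42 m

Evaluate Δρ/ρ₀ = −αΔT + βΔS across each adjacent pair:
  32–42 m: −αΔT+βΔS = −(2.1 × 10⁻⁴)(+8.5)+(7.2 × 10⁻⁴)(-1.33) = -2.7 × 10⁻³ → UNSTABLE
  42–59 m: −αΔT+βΔS = −(2.1 × 10⁻⁴)(-7.3)+(7.2 × 10⁻⁴)(+0.55) = 1.9 × 10⁻³ → stable
  59–79 m: −αΔT+βΔS = −(2.1 × 10⁻⁴)(-1.7)+(7.2 × 10⁻⁴)(+1.22) = 1.2 × 10⁻³ → stable
  79–139 m: −αΔT+βΔS = −(2.1 × 10⁻⁴)(+1.7)+(7.2 × 10⁻⁴)(+1.44) = 6.8 × 10⁻⁴ → stable
  139–155 m: −αΔT+βΔS = −(2.1 × 10⁻⁴)(+1.9)+(7.2 × 10⁻⁴)(+1.32) = 5.5 × 10⁻⁴ → stable
The 32–42 m interval has Δρ < 0: lighter water underlies denser water.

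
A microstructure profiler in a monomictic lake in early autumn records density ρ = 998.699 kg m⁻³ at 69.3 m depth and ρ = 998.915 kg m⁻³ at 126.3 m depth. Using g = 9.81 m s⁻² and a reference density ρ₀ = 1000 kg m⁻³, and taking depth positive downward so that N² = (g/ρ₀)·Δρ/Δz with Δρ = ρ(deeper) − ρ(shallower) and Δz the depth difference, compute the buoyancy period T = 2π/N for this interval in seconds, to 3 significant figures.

1.03 × 10³ s

Δρ = 998.915 − 998.699 = 0.216 kg m⁻³ over Δz = 126.3 − 69.3 = 57 m.
N² = (9.81/1000) × (0.216/57) = 3.7175 × 10⁻⁵ s⁻².
N = √(3.7175 × 10⁻⁵) = 6.0971 × 10⁻³ rad s⁻¹, so T = 2π/N = 1.0305 × 10³ s ≈ 1.03 × 10³ s.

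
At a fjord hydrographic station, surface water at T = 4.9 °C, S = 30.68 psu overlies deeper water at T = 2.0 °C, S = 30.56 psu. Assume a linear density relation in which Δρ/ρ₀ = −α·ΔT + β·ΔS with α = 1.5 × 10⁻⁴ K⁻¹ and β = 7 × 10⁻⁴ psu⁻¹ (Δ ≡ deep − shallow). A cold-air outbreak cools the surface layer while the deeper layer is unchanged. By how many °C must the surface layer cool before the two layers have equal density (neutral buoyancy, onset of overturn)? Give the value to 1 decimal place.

2.3 °C

Neutral buoyancy requires Δρ = 0, i.e. −α(T_deep − T_surf′) + β(S_deep − S_surf) = 0.
T_surf′ = T_deep − (β/α)·ΔS = 2.0 − (7 × 10⁻⁴/1.5 × 10⁻⁴)·(-0.12) = 2.560 °C.
Cooling required: 4.9 − (2.560) = 2.340 °C.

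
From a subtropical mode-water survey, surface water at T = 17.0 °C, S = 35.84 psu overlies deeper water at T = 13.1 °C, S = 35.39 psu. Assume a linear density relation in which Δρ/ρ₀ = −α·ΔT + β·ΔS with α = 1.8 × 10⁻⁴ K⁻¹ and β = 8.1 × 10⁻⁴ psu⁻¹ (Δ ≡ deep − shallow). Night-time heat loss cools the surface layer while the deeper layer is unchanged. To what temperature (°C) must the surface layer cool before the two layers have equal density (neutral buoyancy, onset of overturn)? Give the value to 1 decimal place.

Neutral buoyancy requires Δρ = 0, i.e. −α(T_deep − T_surf′) + β(S_deep − S_surf) = 0.
T_surf′ = T_deep − (β/α)·ΔS = 13.1 − (8.1 × 10⁻⁴/1.8 × 10⁻⁴)·(-0.45) = 15.125 °C.
Cooling required: 17.0 − (15.125) = 1.875 °C.

15.1 °C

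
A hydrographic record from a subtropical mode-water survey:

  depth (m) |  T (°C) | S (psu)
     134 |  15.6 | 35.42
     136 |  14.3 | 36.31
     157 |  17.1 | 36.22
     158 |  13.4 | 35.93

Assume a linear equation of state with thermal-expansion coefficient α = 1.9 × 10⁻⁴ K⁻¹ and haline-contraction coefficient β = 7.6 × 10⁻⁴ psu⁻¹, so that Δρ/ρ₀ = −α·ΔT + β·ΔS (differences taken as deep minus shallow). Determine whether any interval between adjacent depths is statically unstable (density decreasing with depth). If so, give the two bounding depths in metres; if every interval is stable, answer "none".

Evaluate Δρ/ρ₀ = −αΔT + βΔS across each adjacent pair:
  134–136 m: −αΔT+βΔS = −(1.9 × 10⁻⁴)(-1.3)+(7.6 × 10⁻⁴)(+0.89) = 9.2 × 10⁻⁴ → stable
  136–157 m: −αΔT+βΔS = −(1.9 × 10⁻⁴)(+2.8)+(7.6 × 10⁻⁴)(-0.09) = -6.0 × 10⁻⁴ → UNSTABLE
  157–158 m: −αΔT+βΔS = −(1.9 × 10⁻⁴)(-3.7)+(7.6 × 10⁻⁴)(-0.29) = 4.8 × 10⁻⁴ → stable
The 136–157 m interval has Δρ < 0: lighter water underlies denser water.

136–157 m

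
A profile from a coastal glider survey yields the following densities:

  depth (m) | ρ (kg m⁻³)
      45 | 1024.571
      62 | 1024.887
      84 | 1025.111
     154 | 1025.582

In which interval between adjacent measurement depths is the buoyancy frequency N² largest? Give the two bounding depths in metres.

Compute the density gradient over each adjacent pair:
  45–62 m: Δρ/Δz = 0.316/17 = 0.019 kg m⁻⁴
  62–84 m: Δρ/Δz = 0.224/22 = 0.010 kg m⁻⁴
  84–154 m: Δρ/Δz = 0.471/70 = 6.7 × 10⁻³ kg m⁻⁴
The largest gradient is in the 45–62 m interval — the pycnocline.

45–62 m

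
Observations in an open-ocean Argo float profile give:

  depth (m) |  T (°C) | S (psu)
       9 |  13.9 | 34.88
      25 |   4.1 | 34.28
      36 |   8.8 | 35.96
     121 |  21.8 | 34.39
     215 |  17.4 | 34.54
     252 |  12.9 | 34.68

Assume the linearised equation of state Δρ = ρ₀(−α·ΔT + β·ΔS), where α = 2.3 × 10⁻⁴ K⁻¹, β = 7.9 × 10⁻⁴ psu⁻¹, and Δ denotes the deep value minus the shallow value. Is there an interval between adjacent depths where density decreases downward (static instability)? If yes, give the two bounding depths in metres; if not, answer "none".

Evaluate Δρ/ρ₀ = −αΔT + βΔS across each adjacent pair:
  9–25 m: −αΔT+βΔS = −(2.3 × 10⁻⁴)(-9.8)+(7.9 × 10⁻⁴)(-0.60) = 1.8 × 10⁻³ → stable
  25–36 m: −αΔT+βΔS = −(2.3 × 10⁻⁴)(+4.7)+(7.9 × 10⁻⁴)(+1.68) = 2.5 × 10⁻⁴ → stable
  36–121 m: −αΔT+βΔS = −(2.3 × 10⁻⁴)(+13.0)+(7.9 × 10⁻⁴)(-1.57) = -4.2 × 10⁻³ → UNSTABLE
  121–215 m: −αΔT+βΔS = −(2.3 × 10⁻⁴)(-4.4)+(7.9 × 10⁻⁴)(+0.15) = 1.1 × 10⁻³ → stable
  215–252 m: −αΔT+βΔS = −(2.3 × 10⁻⁴)(-4.5)+(7.9 × 10⁻⁴)(+0.14) = 1.1 × 10⁻³ → stable
The 36–121 m interval has Δρ < 0: lighter water underlies denser water.

36–121 m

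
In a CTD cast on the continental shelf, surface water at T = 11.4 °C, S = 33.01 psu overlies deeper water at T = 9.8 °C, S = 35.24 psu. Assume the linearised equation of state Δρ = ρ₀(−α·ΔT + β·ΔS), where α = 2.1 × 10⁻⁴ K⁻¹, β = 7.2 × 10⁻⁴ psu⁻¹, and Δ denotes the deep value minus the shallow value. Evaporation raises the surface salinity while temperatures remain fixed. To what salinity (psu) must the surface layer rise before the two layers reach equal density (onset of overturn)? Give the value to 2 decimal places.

35.71 psu

Neutral buoyancy requires −α(T_deep − T_surf) + β(S_deep − S_surf′) = 0.
S_surf′ = S_deep − (α/β)·ΔT = 35.24 − (2.1 × 10⁻⁴/7.2 × 10⁻⁴)·(-1.6) = 35.7067 psu.
Increase required: 35.7067 − 33.01 = 2.6967 psu.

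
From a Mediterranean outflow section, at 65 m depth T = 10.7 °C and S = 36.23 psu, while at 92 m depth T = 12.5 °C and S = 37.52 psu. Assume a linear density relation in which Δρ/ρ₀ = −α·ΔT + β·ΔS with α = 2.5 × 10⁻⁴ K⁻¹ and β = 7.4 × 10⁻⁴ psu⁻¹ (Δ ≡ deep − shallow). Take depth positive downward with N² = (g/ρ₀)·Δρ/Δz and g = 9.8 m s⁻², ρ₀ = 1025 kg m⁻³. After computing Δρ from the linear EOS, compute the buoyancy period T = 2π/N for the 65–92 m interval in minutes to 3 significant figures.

7.74 min

ΔT = +1.8 K, ΔS = +1.29 psu (deep − shallow).
Δρ/ρ₀ = −αΔT + βΔS = -4.50 × 10⁻⁴ + 9.546 × 10⁻⁴ = 5.046 × 10⁻⁴, so Δρ ≈ 0.5172 kg m⁻³.
N² = (g/ρ₀)·Δρ/Δz = g·(Δρ/ρ₀)/Δz = 9.8 × 5.046 × 10⁻⁴ / 27 = 1.8315 × 10⁻⁴ s⁻².
N = √(1.8315 × 10⁻⁴) = 0.013533 rad s⁻¹ → T = 2π/N = 464.29 s = 7.7382 min ≈ 7.74 min.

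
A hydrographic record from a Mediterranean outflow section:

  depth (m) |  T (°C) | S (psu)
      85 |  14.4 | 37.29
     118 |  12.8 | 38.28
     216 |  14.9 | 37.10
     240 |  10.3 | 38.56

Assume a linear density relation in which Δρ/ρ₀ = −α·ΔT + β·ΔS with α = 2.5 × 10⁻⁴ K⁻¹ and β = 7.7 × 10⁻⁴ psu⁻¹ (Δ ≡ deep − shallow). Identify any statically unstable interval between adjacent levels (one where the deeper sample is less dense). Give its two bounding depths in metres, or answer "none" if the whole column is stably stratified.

Evaluate Δρ/ρ₀ = −αΔT + βΔS across each adjacent pair:
  85–118 m: −αΔT+βΔS = −(2.5 × 10⁻⁴)(-1.6)+(7.7 × 10⁻⁴)(+0.99) = 1.2 × 10⁻³ → stable
  118–216 m: −αΔT+βΔS = −(2.5 × 10⁻⁴)(+2.1)+(7.7 × 10⁻⁴)(-1.18) = -1.4 × 10⁻³ → UNSTABLE
  216–240 m: −αΔT+βΔS = −(2.5 × 10⁻⁴)(-4.6)+(7.7 × 10⁻⁴)(+1.46) = 2.3 × 10⁻³ → stable
The 118–216 m interval has Δρ < 0: lighter water underlies denser water.

118–216 m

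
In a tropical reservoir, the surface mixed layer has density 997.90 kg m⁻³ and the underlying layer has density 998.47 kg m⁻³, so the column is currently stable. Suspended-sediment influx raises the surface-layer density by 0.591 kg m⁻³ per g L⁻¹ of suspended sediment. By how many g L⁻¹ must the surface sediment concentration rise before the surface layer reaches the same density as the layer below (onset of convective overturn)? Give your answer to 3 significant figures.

0.964 g L⁻¹

Density deficit of the surface layer: 998.47 − 997.90 = 0.57 kg m⁻³.
Required change = 0.57 / 0.591 = 0.964 g L⁻¹.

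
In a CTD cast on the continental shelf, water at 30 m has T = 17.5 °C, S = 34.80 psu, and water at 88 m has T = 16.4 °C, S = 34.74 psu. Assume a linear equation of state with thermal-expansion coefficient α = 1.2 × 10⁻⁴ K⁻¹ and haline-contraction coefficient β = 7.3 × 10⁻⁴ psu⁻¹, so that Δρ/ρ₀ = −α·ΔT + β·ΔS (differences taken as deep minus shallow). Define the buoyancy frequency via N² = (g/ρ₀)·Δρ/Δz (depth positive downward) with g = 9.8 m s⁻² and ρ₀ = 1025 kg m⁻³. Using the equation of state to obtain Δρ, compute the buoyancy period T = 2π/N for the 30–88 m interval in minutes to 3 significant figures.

ΔT = -1.1 K, ΔS = -0.06 psu (deep − shallow).
Δρ/ρ₀ = −αΔT + βΔS = 1.32 × 10⁻⁴ − 4.38 × 10⁻⁵ = 8.82 × 10⁻⁵, so Δρ ≈ 0.09041 kg m⁻³.
N² = (g/ρ₀)·Δρ/Δz = g·(Δρ/ρ₀)/Δz = 9.8 × 8.82 × 10⁻⁵ / 58 = 1.4903 × 10⁻⁵ s⁻².
N = √(1.4903 × 10⁻⁵) = 3.8604 × 10⁻³ rad s⁻¹ → T = 2π/N = 1.6276 × 10³ s = 27.127 min ≈ 27.1 min.

27.1 min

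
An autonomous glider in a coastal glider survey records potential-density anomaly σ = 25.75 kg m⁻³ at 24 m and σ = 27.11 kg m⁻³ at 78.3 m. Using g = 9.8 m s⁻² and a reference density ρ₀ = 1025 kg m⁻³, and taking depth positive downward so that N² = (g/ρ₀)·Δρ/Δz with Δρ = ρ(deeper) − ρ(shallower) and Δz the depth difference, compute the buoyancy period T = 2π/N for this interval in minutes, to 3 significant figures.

6.77 min

Δρ = 1027.11 − 1025.75 = 1.36 kg m⁻³ over Δz = 78.3 − 24 = 54.3 m.
N² = (9.8/1025) × (1.36/54.3) = 2.3946 × 10⁻⁴ s⁻².
N = √(2.3946 × 10⁻⁴) = 0.015474 rad s⁻¹, so T = 2π/N = 406.05 s = 6.7675 min ≈ 6.77 min.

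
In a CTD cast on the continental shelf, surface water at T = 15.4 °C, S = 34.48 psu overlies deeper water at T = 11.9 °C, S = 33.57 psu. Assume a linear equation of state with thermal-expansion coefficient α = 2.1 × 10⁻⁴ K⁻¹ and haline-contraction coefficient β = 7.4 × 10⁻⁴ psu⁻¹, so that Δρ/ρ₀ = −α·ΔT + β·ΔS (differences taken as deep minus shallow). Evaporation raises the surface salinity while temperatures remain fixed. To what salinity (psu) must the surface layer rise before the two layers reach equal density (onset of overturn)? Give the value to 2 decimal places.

Neutral buoyancy requires −α(T_deep − T_surf) + β(S_deep − S_surf′) = 0.
S_surf′ = S_deep − (α/β)·ΔT = 33.57 − (2.1 × 10⁻⁴/7.4 × 10⁻⁴)·(-3.5) = 34.5632 psu.
Increase required: 34.5632 − 34.48 = 0.0832 psu.

34.56 psu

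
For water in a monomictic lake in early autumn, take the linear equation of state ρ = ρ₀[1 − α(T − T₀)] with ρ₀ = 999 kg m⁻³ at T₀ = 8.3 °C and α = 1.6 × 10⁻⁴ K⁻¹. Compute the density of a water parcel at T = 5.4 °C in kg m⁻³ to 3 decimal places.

T − T₀ = -2.9 K.
Bracket = 1 − α·(-2.9) = 1 + (4.64 × 10⁻⁴) = 1.0004640.
ρ = 999 × 1.0004640 = 999.464 kg m⁻³.

999.464 kg m⁻³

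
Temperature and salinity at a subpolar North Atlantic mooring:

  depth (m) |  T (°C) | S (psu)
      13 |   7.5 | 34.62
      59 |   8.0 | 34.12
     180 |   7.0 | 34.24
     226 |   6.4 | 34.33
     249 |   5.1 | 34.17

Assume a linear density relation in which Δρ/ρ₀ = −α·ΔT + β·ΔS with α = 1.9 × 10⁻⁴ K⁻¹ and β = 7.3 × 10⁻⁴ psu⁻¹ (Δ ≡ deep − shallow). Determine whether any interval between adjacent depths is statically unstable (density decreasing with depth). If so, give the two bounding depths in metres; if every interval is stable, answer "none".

Evaluate Δρ/ρ₀ = −αΔT + βΔS across each adjacent pair:
  13–59 m: −αΔT+βΔS = −(1.9 × 10⁻⁴)(+0.5)+(7.3 × 10⁻⁴)(-0.50) = -4.6 × 10⁻⁴ → UNSTABLE
  59–180 m: −αΔT+βΔS = −(1.9 × 10⁻⁴)(-1.0)+(7.3 × 10⁻⁴)(+0.12) = 2.8 × 10⁻⁴ → stable
  180–226 m: −αΔT+βΔS = −(1.9 × 10⁻⁴)(-0.6)+(7.3 × 10⁻⁴)(+0.09) = 1.8 × 10⁻⁴ → stable
  226–249 m: −αΔT+βΔS = −(1.9 × 10⁻⁴)(-1.3)+(7.3 × 10⁻⁴)(-0.16) = 1.3 × 10⁻⁴ → stable
The 13–59 m interval has Δρ < 0: lighter water underlies denser water.

13–59 m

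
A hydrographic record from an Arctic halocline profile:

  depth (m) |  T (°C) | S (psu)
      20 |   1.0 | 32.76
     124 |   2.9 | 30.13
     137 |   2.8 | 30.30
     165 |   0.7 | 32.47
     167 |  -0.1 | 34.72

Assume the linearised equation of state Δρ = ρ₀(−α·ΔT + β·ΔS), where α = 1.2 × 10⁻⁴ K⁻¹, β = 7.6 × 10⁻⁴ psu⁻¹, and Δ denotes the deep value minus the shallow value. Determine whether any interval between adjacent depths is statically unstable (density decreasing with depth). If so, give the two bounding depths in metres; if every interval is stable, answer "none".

Evaluate Δρ/ρ₀ = −αΔT + βΔS across each adjacent pair:
  20–124 m: −αΔT+βΔS = −(1.2 × 10⁻⁴)(+1.9)+(7.6 × 10⁻⁴)(-2.63) = -2.2 × 10⁻³ → UNSTABLE
  124–137 m: −αΔT+βΔS = −(1.2 × 10⁻⁴)(-0.1)+(7.6 × 10⁻⁴)(+0.17) = 1.4 × 10⁻⁴ → stable
  137–165 m: −αΔT+βΔS = −(1.2 × 10⁻⁴)(-2.1)+(7.6 × 10⁻⁴)(+2.17) = 1.9 × 10⁻³ → stable
  165–167 m: −αΔT+βΔS = −(1.2 × 10⁻⁴)(-0.8)+(7.6 × 10⁻⁴)(+2.25) = 1.8 × 10⁻³ → stable
The 20–124 m interval has Δρ < 0: lighter water underlies denser water.

20–124 m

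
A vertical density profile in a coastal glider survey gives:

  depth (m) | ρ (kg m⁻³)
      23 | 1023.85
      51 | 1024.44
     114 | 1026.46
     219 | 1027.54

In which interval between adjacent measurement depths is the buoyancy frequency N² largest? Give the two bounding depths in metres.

Compute the density gradient over each adjacent pair:
  23–51 m: Δρ/Δz = 0.59/28 = 0.021 kg m⁻⁴
  51–114 m: Δρ/Δz = 2.02/63 = 0.032 kg m⁻⁴
  114–219 m: Δρ/Δz = 1.08/105 = 0.010 kg m⁻⁴
The largest gradient is in the 51–114 m interval — the pycnocline.

51–114 m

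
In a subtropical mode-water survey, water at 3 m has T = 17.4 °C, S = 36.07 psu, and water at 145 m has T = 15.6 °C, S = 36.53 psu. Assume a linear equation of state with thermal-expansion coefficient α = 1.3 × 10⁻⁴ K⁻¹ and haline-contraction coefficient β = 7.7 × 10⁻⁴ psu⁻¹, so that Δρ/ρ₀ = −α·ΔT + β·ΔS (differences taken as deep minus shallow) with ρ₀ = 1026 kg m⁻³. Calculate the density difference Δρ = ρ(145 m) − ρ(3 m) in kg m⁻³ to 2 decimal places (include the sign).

+0.60 kg m⁻³

ΔT = -1.8 K, ΔS = +0.46 psu (deep − shallow).
Δρ/ρ₀ = −(1.3 × 10⁻⁴)(-1.8) + (7.7 × 10⁻⁴)(+0.46) = 5.882 × 10⁻⁴.
Δρ = 1026 × (5.882 × 10⁻⁴) = +0.60 kg m⁻³.
Positive Δρ: denser below, stable.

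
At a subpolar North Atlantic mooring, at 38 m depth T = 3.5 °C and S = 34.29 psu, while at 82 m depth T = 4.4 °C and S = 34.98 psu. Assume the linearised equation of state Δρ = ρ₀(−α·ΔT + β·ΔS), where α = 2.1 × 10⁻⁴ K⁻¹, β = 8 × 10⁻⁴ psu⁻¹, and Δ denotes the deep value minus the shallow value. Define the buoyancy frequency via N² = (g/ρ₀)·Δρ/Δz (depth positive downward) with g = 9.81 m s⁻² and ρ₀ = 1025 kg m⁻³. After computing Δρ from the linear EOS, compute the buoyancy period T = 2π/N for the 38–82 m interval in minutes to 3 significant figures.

11.6 min

ΔT = +0.9 K, ΔS = +0.69 psu (deep − shallow).
Δρ/ρ₀ = −αΔT + βΔS = -1.89 × 10⁻⁴ + 5.52 × 10⁻⁴ = 3.63 × 10⁻⁴, so Δρ ≈ 0.3721 kg m⁻³.
N² = (g/ρ₀)·Δρ/Δz = g·(Δρ/ρ₀)/Δz = 9.81 × 3.63 × 10⁻⁴ / 44 = 8.0932 × 10⁻⁵ s⁻².
N = √(8.0932 × 10⁻⁵) = 8.9962 × 10⁻³ rad s⁻¹ → T = 2π/N = 698.43 s = 11.640 min ≈ 11.6 min.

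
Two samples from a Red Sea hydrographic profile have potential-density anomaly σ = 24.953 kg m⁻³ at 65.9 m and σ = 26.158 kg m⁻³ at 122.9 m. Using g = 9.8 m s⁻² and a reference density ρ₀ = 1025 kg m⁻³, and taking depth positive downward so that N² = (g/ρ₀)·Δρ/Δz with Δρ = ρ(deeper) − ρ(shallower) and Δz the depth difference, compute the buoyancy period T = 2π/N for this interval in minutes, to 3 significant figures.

7.37 min

Δρ = 1026.158 − 1024.953 = 1.205 kg m⁻³ over Δz = 122.9 − 65.9 = 57 m.
N² = (9.8/1025) × (1.205/57) = 2.0212 × 10⁻⁴ s⁻².
N = √(2.0212 × 10⁻⁴) = 0.014217 rad s⁻¹, so T = 2π/N = 441.95 s = 7.3658 min ≈ 7.37 min.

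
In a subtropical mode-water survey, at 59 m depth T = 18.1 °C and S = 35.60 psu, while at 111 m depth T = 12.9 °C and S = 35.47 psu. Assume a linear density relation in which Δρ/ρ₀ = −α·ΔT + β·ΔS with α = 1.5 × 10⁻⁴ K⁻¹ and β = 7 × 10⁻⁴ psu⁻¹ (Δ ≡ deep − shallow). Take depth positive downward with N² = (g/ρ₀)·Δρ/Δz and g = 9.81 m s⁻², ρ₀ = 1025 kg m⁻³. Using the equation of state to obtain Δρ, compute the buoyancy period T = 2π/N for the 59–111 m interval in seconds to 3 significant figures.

ΔT = -5.2 K, ΔS = -0.13 psu (deep − shallow).
Δρ/ρ₀ = −αΔT + βΔS = 7.80 × 10⁻⁴ − 9.10 × 10⁻⁵ = 6.89 × 10⁻⁴, so Δρ ≈ 0.7062 kg m⁻³.
N² = (g/ρ₀)·Δρ/Δz = g·(Δρ/ρ₀)/Δz = 9.81 × 6.89 × 10⁻⁴ / 52 = 1.2998 × 10⁻⁴ s⁻².
N = √(1.2998 × 10⁻⁴) = 0.011401 rad s⁻¹ → T = 2π/N = 551.11 s ≈ 551 s.

551 s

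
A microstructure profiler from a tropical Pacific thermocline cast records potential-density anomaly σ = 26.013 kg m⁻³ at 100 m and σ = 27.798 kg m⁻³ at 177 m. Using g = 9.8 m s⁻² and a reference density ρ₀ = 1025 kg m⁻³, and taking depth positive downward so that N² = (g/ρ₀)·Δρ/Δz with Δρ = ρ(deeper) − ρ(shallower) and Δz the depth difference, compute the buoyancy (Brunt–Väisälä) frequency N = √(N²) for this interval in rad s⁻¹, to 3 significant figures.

0.0149 rad s⁻¹

Δρ = 1027.798 − 1026.013 = 1.785 kg m⁻³ over Δz = 177 − 100 = 77 m.
N² = (9.8/1025) × (1.785/77) = 2.2164 × 10⁻⁴ s⁻².
N = √(2.2164 × 10⁻⁴) = 0.014888 rad s⁻¹ ≈ 0.0149 rad s⁻¹.
A positive N² confirms static stability across the interval.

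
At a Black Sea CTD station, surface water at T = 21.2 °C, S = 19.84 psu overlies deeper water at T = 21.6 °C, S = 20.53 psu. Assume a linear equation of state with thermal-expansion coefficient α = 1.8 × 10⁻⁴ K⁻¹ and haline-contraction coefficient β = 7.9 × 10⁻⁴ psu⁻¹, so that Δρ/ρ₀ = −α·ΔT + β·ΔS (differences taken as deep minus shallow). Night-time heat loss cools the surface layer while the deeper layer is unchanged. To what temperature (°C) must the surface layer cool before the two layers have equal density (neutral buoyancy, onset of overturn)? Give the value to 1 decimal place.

18.6 °C

Neutral buoyancy requires Δρ = 0, i.e. −α(T_deep − T_surf′) + β(S_deep − S_surf) = 0.
T_surf′ = T_deep − (β/α)·ΔS = 21.6 − (7.9 × 10⁻⁴/1.8 × 10⁻⁴)·(+0.69) = 18.572 °C.
Cooling required: 21.2 − (18.572) = 2.628 °C.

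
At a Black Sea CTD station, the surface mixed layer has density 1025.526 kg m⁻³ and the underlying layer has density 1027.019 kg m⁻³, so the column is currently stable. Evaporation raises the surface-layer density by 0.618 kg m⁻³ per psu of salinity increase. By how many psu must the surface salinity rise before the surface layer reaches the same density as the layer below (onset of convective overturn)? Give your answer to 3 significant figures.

Density deficit of the surface layer: 1027.019 − 1025.526 = 1.493 kg m⁻³.
Required change = 1.493 / 0.618 = 2.42 psu.

2.42 psu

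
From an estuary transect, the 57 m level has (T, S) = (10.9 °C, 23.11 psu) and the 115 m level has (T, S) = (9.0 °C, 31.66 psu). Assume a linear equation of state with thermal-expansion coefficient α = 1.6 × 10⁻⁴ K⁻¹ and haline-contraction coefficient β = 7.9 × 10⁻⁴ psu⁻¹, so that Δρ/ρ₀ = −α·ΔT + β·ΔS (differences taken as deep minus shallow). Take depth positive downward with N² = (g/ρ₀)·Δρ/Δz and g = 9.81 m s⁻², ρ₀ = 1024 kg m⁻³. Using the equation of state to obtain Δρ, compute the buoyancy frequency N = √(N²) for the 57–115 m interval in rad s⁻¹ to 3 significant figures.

0.0346 rad s⁻¹

ΔT = -1.9 K, ΔS = +8.55 psu (deep − shallow).
Δρ/ρ₀ = −αΔT + βΔS = 3.04 × 10⁻⁴ + 6.7545 × 10⁻³ = 7.0585 × 10⁻³, so Δρ ≈ 7.228 kg m⁻³.
N² = (g/ρ₀)·Δρ/Δz = g·(Δρ/ρ₀)/Δz = 9.81 × 7.0585 × 10⁻³ / 58 = 1.1939 × 10⁻³ s⁻².
N = √(1.1939 × 10⁻³) = 0.034553 rad s⁻¹ ≈ 0.0346 rad s⁻¹.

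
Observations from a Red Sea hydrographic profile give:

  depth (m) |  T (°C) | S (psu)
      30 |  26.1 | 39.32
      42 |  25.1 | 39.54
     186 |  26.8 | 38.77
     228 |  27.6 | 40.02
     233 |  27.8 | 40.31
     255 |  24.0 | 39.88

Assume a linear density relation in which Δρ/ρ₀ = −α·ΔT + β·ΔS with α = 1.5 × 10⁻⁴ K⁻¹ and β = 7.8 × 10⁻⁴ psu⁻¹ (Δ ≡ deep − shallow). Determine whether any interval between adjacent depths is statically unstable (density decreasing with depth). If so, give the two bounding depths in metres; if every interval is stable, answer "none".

42–186 m

Evaluate Δρ/ρ₀ = −αΔT + βΔS across each adjacent pair:
  30–42 m: −αΔT+βΔS = −(1.5 × 10⁻⁴)(-1.0)+(7.8 × 10⁻⁴)(+0.22) = 3.2 × 10⁻⁴ → stable
  42–186 m: −αΔT+βΔS = −(1.5 × 10⁻⁴)(+1.7)+(7.8 × 10⁻⁴)(-0.77) = -8.6 × 10⁻⁴ → UNSTABLE
  186–228 m: −αΔT+βΔS = −(1.5 × 10⁻⁴)(+0.8)+(7.8 × 10⁻⁴)(+1.25) = 8.5 × 10⁻⁴ → stable
  228–233 m: −αΔT+βΔS = −(1.5 × 10⁻⁴)(+0.2)+(7.8 × 10⁻⁴)(+0.29) = 2.0 × 10⁻⁴ → stable
  233–255 m: −αΔT+βΔS = −(1.5 × 10⁻⁴)(-3.8)+(7.8 × 10⁻⁴)(-0.43) = 2.3 × 10⁻⁴ → stable
The 42–186 m interval has Δρ < 0: lighter water underlies denser water.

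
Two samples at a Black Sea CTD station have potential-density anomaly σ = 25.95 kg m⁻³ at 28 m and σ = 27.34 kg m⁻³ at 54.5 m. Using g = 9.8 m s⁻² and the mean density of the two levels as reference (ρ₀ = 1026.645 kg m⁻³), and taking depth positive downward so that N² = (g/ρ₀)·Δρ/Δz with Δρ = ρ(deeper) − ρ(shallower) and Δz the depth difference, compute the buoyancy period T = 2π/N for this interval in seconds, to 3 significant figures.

Δρ = 1027.34 − 1025.95 = 1.39 kg m⁻³ over Δz = 54.5 − 28 = 26.5 m.
N² = (9.8/1026.645) × (1.39/26.5) = 5.0070 × 10⁻⁴ s⁻².
N = √(5.0070 × 10⁻⁴) = 0.022376 rad s⁻¹, so T = 2π/N = 280.80 s ≈ 281 s.
A positive N² confirms static stability across the interval.

281 s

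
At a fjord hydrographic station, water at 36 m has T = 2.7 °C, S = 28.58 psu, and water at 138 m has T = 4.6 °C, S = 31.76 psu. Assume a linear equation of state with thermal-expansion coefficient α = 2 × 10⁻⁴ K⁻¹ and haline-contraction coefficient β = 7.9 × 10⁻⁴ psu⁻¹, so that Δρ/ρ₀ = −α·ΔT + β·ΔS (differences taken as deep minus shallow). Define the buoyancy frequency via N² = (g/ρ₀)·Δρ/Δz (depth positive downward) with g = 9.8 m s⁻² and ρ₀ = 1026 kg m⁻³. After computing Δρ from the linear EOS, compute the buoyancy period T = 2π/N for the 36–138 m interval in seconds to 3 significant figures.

ΔT = +1.9 K, ΔS = +3.18 psu (deep − shallow).
Δρ/ρ₀ = −αΔT + βΔS = -3.80 × 10⁻⁴ + 2.5122 × 10⁻³ = 2.1322 × 10⁻³, so Δρ ≈ 2.188 kg m⁻³.
N² = (g/ρ₀)·Δρ/Δz = g·(Δρ/ρ₀)/Δz = 9.8 × 2.1322 × 10⁻³ / 102 = 2.0486 × 10⁻⁴ s⁻².
N = √(2.0486 × 10⁻⁴) = 0.014313 rad s⁻¹ → T = 2π/N = 438.98 s ≈ 439 s.

439 s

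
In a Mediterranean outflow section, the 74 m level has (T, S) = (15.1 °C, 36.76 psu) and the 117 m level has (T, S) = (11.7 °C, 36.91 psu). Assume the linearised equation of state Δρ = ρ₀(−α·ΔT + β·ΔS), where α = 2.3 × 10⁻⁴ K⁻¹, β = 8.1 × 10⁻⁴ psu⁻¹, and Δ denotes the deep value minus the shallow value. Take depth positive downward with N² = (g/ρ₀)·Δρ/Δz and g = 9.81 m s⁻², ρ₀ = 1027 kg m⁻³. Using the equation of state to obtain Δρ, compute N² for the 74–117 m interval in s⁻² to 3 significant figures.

ΔT = -3.4 K, ΔS = +0.15 psu (deep − shallow).
Δρ/ρ₀ = −αΔT + βΔS = 7.82 × 10⁻⁴ + 1.215 × 10⁻⁴ = 9.035 × 10⁻⁴, so Δρ ≈ 0.9279 kg m⁻³.
N² = (g/ρ₀)·Δρ/Δz = g·(Δρ/ρ₀)/Δz = 9.81 × 9.035 × 10⁻⁴ / 43 = 2.0612 × 10⁻⁴ s⁻² ≈ 2.06 × 10⁻⁴ s⁻².

2.06 × 10⁻⁴ s⁻²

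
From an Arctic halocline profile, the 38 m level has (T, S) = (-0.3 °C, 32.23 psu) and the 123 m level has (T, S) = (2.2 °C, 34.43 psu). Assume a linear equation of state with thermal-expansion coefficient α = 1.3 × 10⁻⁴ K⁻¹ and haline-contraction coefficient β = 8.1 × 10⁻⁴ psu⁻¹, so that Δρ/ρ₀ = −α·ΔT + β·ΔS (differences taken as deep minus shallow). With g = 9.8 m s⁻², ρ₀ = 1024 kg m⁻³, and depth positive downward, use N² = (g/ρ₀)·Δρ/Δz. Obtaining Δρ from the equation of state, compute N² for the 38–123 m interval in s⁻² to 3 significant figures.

ΔT = +2.5 K, ΔS = +2.20 psu (deep − shallow).
Δρ/ρ₀ = −αΔT + βΔS = -3.25 × 10⁻⁴ + 1.782 × 10⁻³ = 1.457 × 10⁻³, so Δρ ≈ 1.492 kg m⁻³.
N² = (g/ρ₀)·Δρ/Δz = g·(Δρ/ρ₀)/Δz = 9.8 × 1.457 × 10⁻³ / 85 = 1.6798 × 10⁻⁴ s⁻² ≈ 1.68 × 10⁻⁴ s⁻².

1.68 × 10⁻⁴ s⁻²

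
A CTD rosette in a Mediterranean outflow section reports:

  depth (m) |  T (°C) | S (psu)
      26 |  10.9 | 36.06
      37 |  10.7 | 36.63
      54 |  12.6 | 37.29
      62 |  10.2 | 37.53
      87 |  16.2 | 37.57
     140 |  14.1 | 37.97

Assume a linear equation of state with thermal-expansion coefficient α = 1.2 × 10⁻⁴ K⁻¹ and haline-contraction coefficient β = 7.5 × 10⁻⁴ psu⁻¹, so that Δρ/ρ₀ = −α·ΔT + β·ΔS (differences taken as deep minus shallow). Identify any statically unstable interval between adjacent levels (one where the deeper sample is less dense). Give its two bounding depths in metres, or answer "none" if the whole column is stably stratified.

Evaluate Δρ/ρ₀ = −αΔT + βΔS across each adjacent pair:
  26–37 m: −αΔT+βΔS = −(1.2 × 10⁻⁴)(-0.2)+(7.5 × 10⁻⁴)(+0.57) = 4.5 × 10⁻⁴ → stable
  37–54 m: −αΔT+βΔS = −(1.2 × 10⁻⁴)(+1.9)+(7.5 × 10⁻⁴)(+0.66) = 2.7 × 10⁻⁴ → stable
  54–62 m: −αΔT+βΔS = −(1.2 × 10⁻⁴)(-2.4)+(7.5 × 10⁻⁴)(+0.24) = 4.7 × 10⁻⁴ → stable
  62–87 m: −αΔT+βΔS = −(1.2 × 10⁻⁴)(+6.0)+(7.5 × 10⁻⁴)(+0.04) = -6.9 × 10⁻⁴ → UNSTABLE
  87–140 m: −αΔT+βΔS = −(1.2 × 10⁻⁴)(-2.1)+(7.5 × 10⁻⁴)(+0.40) = 5.5 × 10⁻⁴ → stable
The 62–87 m interval has Δρ < 0: lighter water underlies denser water.

62–87 m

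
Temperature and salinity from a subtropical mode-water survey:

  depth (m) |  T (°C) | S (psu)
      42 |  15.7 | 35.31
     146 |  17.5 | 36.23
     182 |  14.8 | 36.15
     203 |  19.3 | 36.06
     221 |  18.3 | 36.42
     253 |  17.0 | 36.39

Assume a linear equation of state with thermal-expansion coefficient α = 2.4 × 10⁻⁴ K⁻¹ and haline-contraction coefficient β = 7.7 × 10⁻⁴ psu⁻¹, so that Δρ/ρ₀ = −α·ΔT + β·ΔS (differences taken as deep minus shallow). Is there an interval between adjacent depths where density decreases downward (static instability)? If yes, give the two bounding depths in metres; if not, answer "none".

Evaluate Δρ/ρ₀ = −αΔT + βΔS across each adjacent pair:
  42–146 m: −αΔT+βΔS = −(2.4 × 10⁻⁴)(+1.8)+(7.7 × 10⁻⁴)(+0.92) = 2.8 × 10⁻⁴ → stable
  146–182 m: −αΔT+βΔS = −(2.4 × 10⁻⁴)(-2.7)+(7.7 × 10⁻⁴)(-0.08) = 5.9 × 10⁻⁴ → stable
  182–203 m: −αΔT+βΔS = −(2.4 × 10⁻⁴)(+4.5)+(7.7 × 10⁻⁴)(-0.09) = -1.1 × 10⁻³ → UNSTABLE
  203–221 m: −αΔT+βΔS = −(2.4 × 10⁻⁴)(-1.0)+(7.7 × 10⁻⁴)(+0.36) = 5.2 × 10⁻⁴ → stable
  221–253 m: −αΔT+βΔS = −(2.4 × 10⁻⁴)(-1.3)+(7.7 × 10⁻⁴)(-0.03) = 2.9 × 10⁻⁴ → stable
The 182–203 m interval has Δρ < 0: lighter water underlies denser water.

182–203 m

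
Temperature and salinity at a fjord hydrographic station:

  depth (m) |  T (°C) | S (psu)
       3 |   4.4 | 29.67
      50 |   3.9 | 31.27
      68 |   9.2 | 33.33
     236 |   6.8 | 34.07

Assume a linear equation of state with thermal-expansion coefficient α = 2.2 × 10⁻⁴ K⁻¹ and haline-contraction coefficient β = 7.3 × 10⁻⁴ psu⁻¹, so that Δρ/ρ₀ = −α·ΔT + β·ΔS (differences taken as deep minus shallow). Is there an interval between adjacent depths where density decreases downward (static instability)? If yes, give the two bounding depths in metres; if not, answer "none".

Evaluate Δρ/ρ₀ = −αΔT + βΔS across each adjacent pair:
  3–50 m: −αΔT+βΔS = −(2.2 × 10⁻⁴)(-0.5)+(7.3 × 10⁻⁴)(+1.60) = 1.3 × 10⁻³ → stable
  50–68 m: −αΔT+βΔS = −(2.2 × 10⁻⁴)(+5.3)+(7.3 × 10⁻⁴)(+2.06) = 3.4 × 10⁻⁴ → stable
  68–236 m: −αΔT+βΔS = −(2.2 × 10⁻⁴)(-2.4)+(7.3 × 10⁻⁴)(+0.74) = 1.1 × 10⁻³ → stable
Every interval has Δρ > 0: the column is stably stratified throughout.

none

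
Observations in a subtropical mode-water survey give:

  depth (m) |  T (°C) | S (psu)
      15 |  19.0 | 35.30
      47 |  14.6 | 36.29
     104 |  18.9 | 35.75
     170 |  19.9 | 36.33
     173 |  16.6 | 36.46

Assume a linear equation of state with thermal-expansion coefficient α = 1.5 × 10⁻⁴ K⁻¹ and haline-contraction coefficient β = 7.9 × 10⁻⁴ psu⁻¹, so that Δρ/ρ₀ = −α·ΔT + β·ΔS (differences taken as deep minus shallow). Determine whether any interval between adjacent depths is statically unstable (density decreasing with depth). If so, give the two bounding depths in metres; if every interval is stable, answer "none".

Evaluate Δρ/ρ₀ = −αΔT + βΔS across each adjacent pair:
  15–47 m: −αΔT+βΔS = −(1.5 × 10⁻⁴)(-4.4)+(7.9 × 10⁻⁴)(+0.99) = 1.4 × 10⁻³ → stable
  47–104 m: −αΔT+βΔS = −(1.5 × 10⁻⁴)(+4.3)+(7.9 × 10⁻⁴)(-0.54) = -1.1 × 10⁻³ → UNSTABLE
  104–170 m: −αΔT+βΔS = −(1.5 × 10⁻⁴)(+1.0)+(7.9 × 10⁻⁴)(+0.58) = 3.1 × 10⁻⁴ → stable
  170–173 m: −αΔT+βΔS = −(1.5 × 10⁻⁴)(-3.3)+(7.9 × 10⁻⁴)(+0.13) = 6.0 × 10⁻⁴ → stable
The 47–104 m interval has Δρ < 0: lighter water underlies denser water.

47–104 m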